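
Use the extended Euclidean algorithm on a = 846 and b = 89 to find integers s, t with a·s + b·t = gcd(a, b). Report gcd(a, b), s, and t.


Euclidean algorithm on (846, 89) — divide until remainder is 0:
  846 = 9 · 89 + 45
  89 = 1 · 45 + 44
  45 = 1 · 44 + 1
  44 = 44 · 1 + 0
gcd(846, 89) = 1.
Track Bezout coefficients alongside the remainders: start with r₀ = 846 = a·1 + b·0 (s = 1, t = 0) and r₁ = 89 = a·0 + b·1 (s = 0, t = 1); each new remainder r_{k+1} = r_{k-1} − q_k·r_k inherits s_{k+1} = s_{k-1} − q_k·s_k, t_{k+1} = t_{k-1} − q_k·t_k, so r_k = a·s_k + b·t_k at every step:
  q = 9: r = 45, s = 1 − 9·0 = 1, t = 0 − 9·1 = -9  (check: 846·1 + 89·(-9) = 45)
  q = 1: r = 44, s = 0 − 1·1 = -1, t = 1 − 1·(-9) = 10  (check: 846·(-1) + 89·10 = 44)
  q = 1: r = 1, s = 1 − 1·(-1) = 2, t = -9 − 1·10 = -19  (check: 846·2 + 89·(-19) = 1)
The row with r = 1 (the gcd) gives the Bezout coefficients s = 2, t = -19.
Result: 846 · (2) + 89 · (-19) = 1.

gcd(846, 89) = 1; s = 2, t = -19 (check: 846·2 + 89·(-19) = 1).


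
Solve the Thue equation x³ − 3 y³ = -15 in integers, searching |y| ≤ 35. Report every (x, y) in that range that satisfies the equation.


The equation is x³ - 3y³ = -15. For fixed y, x³ = 3·y³ − 15, so a solution requires the RHS to be a perfect cube.
Strategy: iterate y from -35 to 35, compute RHS = 3·y³ − 15, and check whether it is a (positive or negative) perfect cube.
Check small values of y:
  y = 0: RHS = -15 is not a perfect cube.
  y = 1: RHS = -12 is not a perfect cube.
  y = -1: RHS = -18 is not a perfect cube.
  y = 2: RHS = 9 is not a perfect cube.
  y = -2: RHS = -39 is not a perfect cube.
  y = 3: RHS = 66 is not a perfect cube.
  y = -3: RHS = -96 is not a perfect cube.
Continuing the search up to |y| = 35 finds no solutions either.
No (x, y) in the scanned range satisfies the equation.

No integer solutions with |y| ≤ 35.


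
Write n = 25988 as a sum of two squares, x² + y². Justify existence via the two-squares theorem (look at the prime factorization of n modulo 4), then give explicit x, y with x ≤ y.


Step 1: Factor n = 25988 = 2^2 · 73 · 89.
Step 2: Check the mod-4 condition on each prime factor: 2 = 2 (special); 73 ≡ 1 (mod 4), exponent 1; 89 ≡ 1 (mod 4), exponent 1.
All primes ≡ 3 (mod 4) appear to even exponent (or don't appear), so by the two-squares theorem n IS expressible as a sum of two squares.
Step 3: Build a representation. Group n = k² · m with k = 2 and m = 73 · 89 = 6497 (a product of primes ≡ 1 (mod 4)); a representation of m scales to one of n via (k·x)² + (k·y)² = k²(x² + y²). Each prime p ≡ 1 (mod 4) is itself a sum of two squares; find a² by testing p − a² for a perfect square:
  73: 73 − 1² = 72, 73 − 2² = 69, 73 − 3² = 64 = 8² ⇒ 73 = 3² + 8².
  89: 89 − 1² = 88, 89 − 2² = 85, 89 − 3² = 80, 89 − 4² = 73, 89 − 5² = 64 = 8² ⇒ 89 = 5² + 8².
  Combine using the Brahmagupta–Fibonacci identity (a² + b²)(c² + d²) = (ac − bd)² + (ad + bc)² = (ac + bd)² + (ad − bc)²:
  73 · 89 = 6497: from (3² + 8²)(5² + 8²), take (3·5 − 8·8, 3·8 + 8·5) = (15 − 64, 24 + 40) = (-49, 64); dropping signs (only squares matter) gives (49, 64); check 49² + 64² = 2401 + 4096 = 6497 ✓.
  Scale by k = 2: (2·49, 2·64) = (98, 128).
Step 4: Order so x ≤ y and verify: 98² + 128² = 9604 + 16384 = 25988 = n. ✓

n = 25988 = 98² + 128² (one valid representation with x ≤ y).


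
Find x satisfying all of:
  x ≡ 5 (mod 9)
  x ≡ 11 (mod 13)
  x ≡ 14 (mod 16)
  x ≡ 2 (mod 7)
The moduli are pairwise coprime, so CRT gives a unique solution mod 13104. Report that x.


Product of moduli M = 9 · 13 · 16 · 7 = 13104.
Merge one congruence at a time:
  Start: x ≡ 5 (mod 9).
  Combine with x ≡ 11 (mod 13); new modulus lcm = 117.
    Write x = 5 + 9·t and substitute into x ≡ 11 (mod 13): 9·t ≡ 11 − 5 = 6 (mod 13).
    The inverse of 9 mod 13 is 3 (since 9·3 = 27 = 2·13 + 1), so t ≡ 3·6 = 18 ≡ 5 (mod 13).
    Then x = 5 + 9·5 = 50, valid modulo lcm(9, 13) = 117: x ≡ 50 (mod 117).
  Combine with x ≡ 14 (mod 16); new modulus lcm = 1872.
    Write x = 50 + 117·t and substitute into x ≡ 14 (mod 16): 117·t ≡ 14 − 50 = -36 (mod 16).
    Reduce coefficients mod 16: 5·t ≡ 12 (mod 16).
    The inverse of 5 mod 16 is 13 (since 5·13 = 65 = 4·16 + 1), so t ≡ 13·12 = 156 ≡ 12 (mod 16).
    Then x = 50 + 117·12 = 1454, valid modulo lcm(117, 16) = 1872: x ≡ 1454 (mod 1872).
  Combine with x ≡ 2 (mod 7); new modulus lcm = 13104.
    Write x = 1454 + 1872·t and substitute into x ≡ 2 (mod 7): 1872·t ≡ 2 − 1454 = -1452 (mod 7).
    Reduce coefficients mod 7: 3·t ≡ 4 (mod 7).
    The inverse of 3 mod 7 is 5 (since 3·5 = 15 = 2·7 + 1), so t ≡ 5·4 = 20 ≡ 6 (mod 7).
    Then x = 1454 + 1872·6 = 12686, valid modulo lcm(1872, 7) = 13104: x ≡ 12686 (mod 13104).
Verify against each original: 12686 mod 9 = 5, 12686 mod 13 = 11, 12686 mod 16 = 14, 12686 mod 7 = 2.

x ≡ 12686 (mod 13104).


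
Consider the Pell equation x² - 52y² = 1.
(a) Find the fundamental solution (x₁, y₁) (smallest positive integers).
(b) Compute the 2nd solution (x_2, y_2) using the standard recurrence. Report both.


Step 1: Find the fundamental solution (x₁, y₁) of x² - 52y² = 1.
  Expand √52 as a continued fraction. a₀ = ⌊√52⌋ = 7; iterate m_{k+1} = d_k·a_k − m_k, d_{k+1} = (52 − m_{k+1}²)/d_k, a_{k+1} = ⌊(a₀ + m_{k+1})/d_{k+1}⌋ (starting m₀ = 0, d₀ = 1), with convergents p_k = a_k·p_{k-1} + p_{k-2}, q_k = a_k·q_{k-1} + q_{k-2} (p₋₁ = 1, q₋₁ = 0):
  k = 0: a₀ = 7; p₀/q₀ = 7/1; p₀² − 52·q₀² = 49 − 52 = -3.
  k = 1: m = 7, d = 3, a = ⌊(7 + 7)/3⌋ = 4; p/q = (4·7 + 1)/(4·1 + 0) = 29/4; p² − 52·q² = 841 − 832 = 9.
  k = 2: m = 5, d = 9, a = ⌊(7 + 5)/9⌋ = 1; p/q = (1·29 + 7)/(1·4 + 1) = 36/5; p² − 52·q² = 1296 − 1300 = -4.
  k = 3: m = 4, d = 4, a = ⌊(7 + 4)/4⌋ = 2; p/q = (2·36 + 29)/(2·5 + 4) = 101/14; p² − 52·q² = 10201 − 10192 = 9.
  k = 4: m = 4, d = 9, a = ⌊(7 + 4)/9⌋ = 1; p/q = (1·101 + 36)/(1·14 + 5) = 137/19; p² − 52·q² = 18769 − 18772 = -3.
  k = 5: m = 5, d = 3, a = ⌊(7 + 5)/3⌋ = 4; p/q = (4·137 + 101)/(4·19 + 14) = 649/90; p² − 52·q² = 421201 − 421200 = 1.
  The first convergent with p² − 52·q² = 1 gives the fundamental solution (x₁, y₁) = (649, 90).
Step 2: Apply the recurrence (x_{n+1}, y_{n+1}) = (x₁x_n + 52y₁y_n, x₁y_n + y₁x_n) repeatedly.
  From (x_1, y_1) = (649, 90): x_2 = 649·649 + 52·90·90 = 842401; y_2 = 649·90 + 90·649 = 116820.
Step 3: Verify x_2² - 52·y_2² = 709639444801 - 709639444800 = 1 (should be 1). ✓

(x_1, y_1) = (649, 90); (x_2, y_2) = (842401, 116820).


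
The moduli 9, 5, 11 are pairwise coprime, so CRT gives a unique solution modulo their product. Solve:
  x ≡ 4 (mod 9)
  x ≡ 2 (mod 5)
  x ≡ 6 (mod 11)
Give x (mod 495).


Moduli 9, 5, 11 are pairwise coprime; by CRT there is a unique solution modulo M = 9 · 5 · 11 = 495.
Solve pairwise, accumulating the modulus:
  Start with x ≡ 4 (mod 9).
  Combine with x ≡ 2 (mod 5): since gcd(9, 5) = 1, we get a unique residue mod 45.
    Write x = 4 + 9·t and substitute into x ≡ 2 (mod 5): 9·t ≡ 2 − 4 = -2 (mod 5).
    Reduce coefficients mod 5: 4·t ≡ 3 (mod 5).
    The inverse of 4 mod 5 is 4 (since 4·4 = 16 = 3·5 + 1), so t ≡ 4·3 = 12 ≡ 2 (mod 5).
    Then x = 4 + 9·2 = 22, valid modulo lcm(9, 5) = 45: x ≡ 22 (mod 45).
  Combine with x ≡ 6 (mod 11): since gcd(45, 11) = 1, we get a unique residue mod 495.
    Write x = 22 + 45·t and substitute into x ≡ 6 (mod 11): 45·t ≡ 6 − 22 = -16 (mod 11).
    Reduce coefficients mod 11: 1·t ≡ 6 (mod 11).
    So t ≡ 6 (mod 11).
    Then x = 22 + 45·6 = 292, valid modulo lcm(45, 11) = 495: x ≡ 292 (mod 495).
Verify: 292 mod 9 = 4 ✓, 292 mod 5 = 2 ✓, 292 mod 11 = 6 ✓.

x ≡ 292 (mod 495).


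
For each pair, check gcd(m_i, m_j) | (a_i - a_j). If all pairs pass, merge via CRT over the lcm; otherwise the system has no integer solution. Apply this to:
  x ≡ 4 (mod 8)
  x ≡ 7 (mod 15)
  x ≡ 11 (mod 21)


Moduli 8, 15, 21 are not pairwise coprime, so CRT works modulo lcm(m_i) when all pairwise compatibility conditions hold.
Pairwise compatibility: gcd(m_i, m_j) must divide a_i - a_j for every pair.
Merge one congruence at a time:
  Start: x ≡ 4 (mod 8).
  Combine with x ≡ 7 (mod 15): gcd(8, 15) = 1; 7 - 4 = 3, which IS divisible by 1, so compatible.
    Write x = 4 + 8·t and substitute into x ≡ 7 (mod 15): 8·t ≡ 7 − 4 = 3 (mod 15).
    The inverse of 8 mod 15 is 2 (since 8·2 = 16 = 1·15 + 1), so t ≡ 2·3 = 6 ≡ 6 (mod 15).
    Then x = 4 + 8·6 = 52, valid modulo lcm(8, 15) = 120: x ≡ 52 (mod 120).
  Combine with x ≡ 11 (mod 21): gcd(120, 21) = 3, and 11 - 52 = -41 is NOT divisible by 3.
    ⇒ system is inconsistent (no integer solution).

No solution (the system is inconsistent).


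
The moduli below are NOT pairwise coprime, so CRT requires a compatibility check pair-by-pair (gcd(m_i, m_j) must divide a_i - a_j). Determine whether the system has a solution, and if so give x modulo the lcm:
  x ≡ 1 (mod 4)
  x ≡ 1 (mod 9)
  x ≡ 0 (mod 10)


Moduli 4, 9, 10 are not pairwise coprime, so CRT works modulo lcm(m_i) when all pairwise compatibility conditions hold.
Pairwise compatibility: gcd(m_i, m_j) must divide a_i - a_j for every pair.
Merge one congruence at a time:
  Start: x ≡ 1 (mod 4).
  Combine with x ≡ 1 (mod 9): gcd(4, 9) = 1; 1 - 1 = 0, which IS divisible by 1, so compatible.
    Write x = 1 + 4·t and substitute into x ≡ 1 (mod 9): 4·t ≡ 1 − 1 = 0 (mod 9).
    The inverse of 4 mod 9 is 7 (since 4·7 = 28 = 3·9 + 1), so t ≡ 7·0 = 0 ≡ 0 (mod 9).
    Then x = 1 + 4·0 = 1, valid modulo lcm(4, 9) = 36: x ≡ 1 (mod 36).
  Combine with x ≡ 0 (mod 10): gcd(36, 10) = 2, and 0 - 1 = -1 is NOT divisible by 2.
    ⇒ system is inconsistent (no integer solution).

No solution (the system is inconsistent).


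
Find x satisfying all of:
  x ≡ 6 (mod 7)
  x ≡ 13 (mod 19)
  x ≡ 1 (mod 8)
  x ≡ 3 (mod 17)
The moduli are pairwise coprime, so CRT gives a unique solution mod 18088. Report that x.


Product of moduli M = 7 · 19 · 8 · 17 = 18088.
Merge one congruence at a time:
  Start: x ≡ 6 (mod 7).
  Combine with x ≡ 13 (mod 19); new modulus lcm = 133.
    Write x = 6 + 7·t and substitute into x ≡ 13 (mod 19): 7·t ≡ 13 − 6 = 7 (mod 19).
    The inverse of 7 mod 19 is 11 (since 7·11 = 77 = 4·19 + 1), so t ≡ 11·7 = 77 ≡ 1 (mod 19).
    Then x = 6 + 7·1 = 13, valid modulo lcm(7, 19) = 133: x ≡ 13 (mod 133).
  Combine with x ≡ 1 (mod 8); new modulus lcm = 1064.
    Write x = 13 + 133·t and substitute into x ≡ 1 (mod 8): 133·t ≡ 1 − 13 = -12 (mod 8).
    Reduce coefficients mod 8: 5·t ≡ 4 (mod 8).
    The inverse of 5 mod 8 is 5 (since 5·5 = 25 = 3·8 + 1), so t ≡ 5·4 = 20 ≡ 4 (mod 8).
    Then x = 13 + 133·4 = 545, valid modulo lcm(133, 8) = 1064: x ≡ 545 (mod 1064).
  Combine with x ≡ 3 (mod 17); new modulus lcm = 18088.
    Write x = 545 + 1064·t and substitute into x ≡ 3 (mod 17): 1064·t ≡ 3 − 545 = -542 (mod 17).
    Reduce coefficients mod 17: 10·t ≡ 2 (mod 17).
    The inverse of 10 mod 17 is 12 (since 10·12 = 120 = 7·17 + 1), so t ≡ 12·2 = 24 ≡ 7 (mod 17).
    Then x = 545 + 1064·7 = 7993, valid modulo lcm(1064, 17) = 18088: x ≡ 7993 (mod 18088).
Verify against each original: 7993 mod 7 = 6, 7993 mod 19 = 13, 7993 mod 8 = 1, 7993 mod 17 = 3.

x ≡ 7993 (mod 18088).


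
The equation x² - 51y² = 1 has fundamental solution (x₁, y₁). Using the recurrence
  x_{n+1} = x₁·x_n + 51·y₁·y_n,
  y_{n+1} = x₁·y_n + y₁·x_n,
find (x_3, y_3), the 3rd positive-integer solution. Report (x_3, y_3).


Step 1: Find the fundamental solution (x₁, y₁) of x² - 51y² = 1.
  Expand √51 as a continued fraction. a₀ = ⌊√51⌋ = 7; iterate m_{k+1} = d_k·a_k − m_k, d_{k+1} = (51 − m_{k+1}²)/d_k, a_{k+1} = ⌊(a₀ + m_{k+1})/d_{k+1}⌋ (starting m₀ = 0, d₀ = 1), with convergents p_k = a_k·p_{k-1} + p_{k-2}, q_k = a_k·q_{k-1} + q_{k-2} (p₋₁ = 1, q₋₁ = 0):
  k = 0: a₀ = 7; p₀/q₀ = 7/1; p₀² − 51·q₀² = 49 − 51 = -2.
  k = 1: m = 7, d = 2, a = ⌊(7 + 7)/2⌋ = 7; p/q = (7·7 + 1)/(7·1 + 0) = 50/7; p² − 51·q² = 2500 − 2499 = 1.
  The first convergent with p² − 51·q² = 1 gives the fundamental solution (x₁, y₁) = (50, 7).
Step 2: Apply the recurrence (x_{n+1}, y_{n+1}) = (x₁x_n + 51y₁y_n, x₁y_n + y₁x_n) repeatedly.
  From (x_1, y_1) = (50, 7): x_2 = 50·50 + 51·7·7 = 4999; y_2 = 50·7 + 7·50 = 700.
  From (x_2, y_2) = (4999, 700): x_3 = 50·4999 + 51·7·700 = 499850; y_3 = 50·700 + 7·4999 = 69993.
Step 3: Verify x_3² - 51·y_3² = 249850022500 - 249850022499 = 1 (should be 1). ✓

(x_1, y_1) = (50, 7); (x_3, y_3) = (499850, 69993).


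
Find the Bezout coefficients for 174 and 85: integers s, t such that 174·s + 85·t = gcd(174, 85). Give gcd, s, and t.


Euclidean algorithm on (174, 85) — divide until remainder is 0:
  174 = 2 · 85 + 4
  85 = 21 · 4 + 1
  4 = 4 · 1 + 0
gcd(174, 85) = 1.
Track Bezout coefficients alongside the remainders: start with r₀ = 174 = a·1 + b·0 (s = 1, t = 0) and r₁ = 85 = a·0 + b·1 (s = 0, t = 1); each new remainder r_{k+1} = r_{k-1} − q_k·r_k inherits s_{k+1} = s_{k-1} − q_k·s_k, t_{k+1} = t_{k-1} − q_k·t_k, so r_k = a·s_k + b·t_k at every step:
  q = 2: r = 4, s = 1 − 2·0 = 1, t = 0 − 2·1 = -2  (check: 174·1 + 85·(-2) = 4)
  q = 21: r = 1, s = 0 − 21·1 = -21, t = 1 − 21·(-2) = 43  (check: 174·(-21) + 85·43 = 1)
The row with r = 1 (the gcd) gives the Bezout coefficients s = -21, t = 43.
Result: 174 · (-21) + 85 · (43) = 1.

gcd(174, 85) = 1; s = -21, t = 43 (check: 174·(-21) + 85·43 = 1).


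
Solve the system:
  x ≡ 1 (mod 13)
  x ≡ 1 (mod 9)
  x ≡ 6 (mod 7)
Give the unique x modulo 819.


Moduli 13, 9, 7 are pairwise coprime; by CRT there is a unique solution modulo M = 13 · 9 · 7 = 819.
Solve pairwise, accumulating the modulus:
  Start with x ≡ 1 (mod 13).
  Combine with x ≡ 1 (mod 9): since gcd(13, 9) = 1, we get a unique residue mod 117.
    Write x = 1 + 13·t and substitute into x ≡ 1 (mod 9): 13·t ≡ 1 − 1 = 0 (mod 9).
    Reduce coefficients mod 9: 4·t ≡ 0 (mod 9).
    The inverse of 4 mod 9 is 7 (since 4·7 = 28 = 3·9 + 1), so t ≡ 7·0 = 0 ≡ 0 (mod 9).
    Then x = 1 + 13·0 = 1, valid modulo lcm(13, 9) = 117: x ≡ 1 (mod 117).
  Combine with x ≡ 6 (mod 7): since gcd(117, 7) = 1, we get a unique residue mod 819.
    Write x = 1 + 117·t and substitute into x ≡ 6 (mod 7): 117·t ≡ 6 − 1 = 5 (mod 7).
    Reduce coefficients mod 7: 5·t ≡ 5 (mod 7).
    The inverse of 5 mod 7 is 3 (since 5·3 = 15 = 2·7 + 1), so t ≡ 3·5 = 15 ≡ 1 (mod 7).
    Then x = 1 + 117·1 = 118, valid modulo lcm(117, 7) = 819: x ≡ 118 (mod 819).
Verify: 118 mod 13 = 1 ✓, 118 mod 9 = 1 ✓, 118 mod 7 = 6 ✓.

x ≡ 118 (mod 819).


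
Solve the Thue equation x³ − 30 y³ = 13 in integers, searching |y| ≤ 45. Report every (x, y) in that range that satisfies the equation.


The equation is x³ - 30y³ = 13. For fixed y, x³ = 30·y³ + 13, so a solution requires the RHS to be a perfect cube.
Strategy: iterate y from -45 to 45, compute RHS = 30·y³ + 13, and check whether it is a (positive or negative) perfect cube.
Check small values of y:
  y = 0: RHS = 13 is not a perfect cube.
  y = 1: RHS = 43 is not a perfect cube.
  y = -1: RHS = -17 is not a perfect cube.
  y = 2: RHS = 253 is not a perfect cube.
  y = -2: RHS = -227 is not a perfect cube.
  y = 3: RHS = 823 is not a perfect cube.
  y = -3: RHS = -797 is not a perfect cube.
Continuing the search up to |y| = 45 finds no solutions either.
No (x, y) in the scanned range satisfies the equation.

No integer solutions with |y| ≤ 45.


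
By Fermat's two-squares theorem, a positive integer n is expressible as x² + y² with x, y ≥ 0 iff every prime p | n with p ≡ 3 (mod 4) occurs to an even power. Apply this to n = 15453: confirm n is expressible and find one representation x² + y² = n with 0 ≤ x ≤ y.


Step 1: Factor n = 15453 = 3^2 · 17 · 101.
Step 2: Check the mod-4 condition on each prime factor: 3 ≡ 3 (mod 4), exponent 2 (must be even); 17 ≡ 1 (mod 4), exponent 1; 101 ≡ 1 (mod 4), exponent 1.
All primes ≡ 3 (mod 4) appear to even exponent (or don't appear), so by the two-squares theorem n IS expressible as a sum of two squares.
Step 3: Build a representation. Group n = k² · m with k = 3 and m = 17 · 101 = 1717 (a product of primes ≡ 1 (mod 4)); a representation of m scales to one of n via (k·x)² + (k·y)² = k²(x² + y²). Each prime p ≡ 1 (mod 4) is itself a sum of two squares; find a² by testing p − a² for a perfect square:
  17: 17 − 1² = 16 = 4² ⇒ 17 = 1² + 4².
  101: 101 − 1² = 100 = 10² ⇒ 101 = 1² + 10².
  Combine using the Brahmagupta–Fibonacci identity (a² + b²)(c² + d²) = (ac − bd)² + (ad + bc)² = (ac + bd)² + (ad − bc)²:
  17 · 101 = 1717: from (1² + 4²)(1² + 10²), take (1·1 − 4·10, 1·10 + 4·1) = (1 − 40, 10 + 4) = (-39, 14); dropping signs (only squares matter) gives (39, 14); check 39² + 14² = 1521 + 196 = 1717 ✓.
  Scale by k = 3: (3·39, 3·14) = (117, 42).
Step 4: Order so x ≤ y and verify: 42² + 117² = 1764 + 13689 = 15453 = n. ✓

n = 15453 = 42² + 117² (one valid representation with x ≤ y).


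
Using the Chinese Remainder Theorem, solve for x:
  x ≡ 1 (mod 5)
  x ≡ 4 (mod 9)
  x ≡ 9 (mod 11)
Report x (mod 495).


Moduli 5, 9, 11 are pairwise coprime; by CRT there is a unique solution modulo M = 5 · 9 · 11 = 495.
Solve pairwise, accumulating the modulus:
  Start with x ≡ 1 (mod 5).
  Combine with x ≡ 4 (mod 9): since gcd(5, 9) = 1, we get a unique residue mod 45.
    Write x = 1 + 5·t and substitute into x ≡ 4 (mod 9): 5·t ≡ 4 − 1 = 3 (mod 9).
    The inverse of 5 mod 9 is 2 (since 5·2 = 10 = 1·9 + 1), so t ≡ 2·3 = 6 ≡ 6 (mod 9).
    Then x = 1 + 5·6 = 31, valid modulo lcm(5, 9) = 45: x ≡ 31 (mod 45).
  Combine with x ≡ 9 (mod 11): since gcd(45, 11) = 1, we get a unique residue mod 495.
    Write x = 31 + 45·t and substitute into x ≡ 9 (mod 11): 45·t ≡ 9 − 31 = -22 (mod 11).
    Reduce coefficients mod 11: 1·t ≡ 0 (mod 11).
    So t ≡ 0 (mod 11).
    Then x = 31 + 45·0 = 31, valid modulo lcm(45, 11) = 495: x ≡ 31 (mod 495).
Verify: 31 mod 5 = 1 ✓, 31 mod 9 = 4 ✓, 31 mod 11 = 9 ✓.

x ≡ 31 (mod 495).


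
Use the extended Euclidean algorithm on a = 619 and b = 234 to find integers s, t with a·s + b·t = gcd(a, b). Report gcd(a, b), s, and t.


Euclidean algorithm on (619, 234) — divide until remainder is 0:
  619 = 2 · 234 + 151
  234 = 1 · 151 + 83
  151 = 1 · 83 + 68
  83 = 1 · 68 + 15
  68 = 4 · 15 + 8
  15 = 1 · 8 + 7
  8 = 1 · 7 + 1
  7 = 7 · 1 + 0
gcd(619, 234) = 1.
Track Bezout coefficients alongside the remainders: start with r₀ = 619 = a·1 + b·0 (s = 1, t = 0) and r₁ = 234 = a·0 + b·1 (s = 0, t = 1); each new remainder r_{k+1} = r_{k-1} − q_k·r_k inherits s_{k+1} = s_{k-1} − q_k·s_k, t_{k+1} = t_{k-1} − q_k·t_k, so r_k = a·s_k + b·t_k at every step:
  q = 2: r = 151, s = 1 − 2·0 = 1, t = 0 − 2·1 = -2  (check: 619·1 + 234·(-2) = 151)
  q = 1: r = 83, s = 0 − 1·1 = -1, t = 1 − 1·(-2) = 3  (check: 619·(-1) + 234·3 = 83)
  q = 1: r = 68, s = 1 − 1·(-1) = 2, t = -2 − 1·3 = -5  (check: 619·2 + 234·(-5) = 68)
  q = 1: r = 15, s = -1 − 1·2 = -3, t = 3 − 1·(-5) = 8  (check: 619·(-3) + 234·8 = 15)
  q = 4: r = 8, s = 2 − 4·(-3) = 14, t = -5 − 4·8 = -37  (check: 619·14 + 234·(-37) = 8)
  q = 1: r = 7, s = -3 − 1·14 = -17, t = 8 − 1·(-37) = 45  (check: 619·(-17) + 234·45 = 7)
  q = 1: r = 1, s = 14 − 1·(-17) = 31, t = -37 − 1·45 = -82  (check: 619·31 + 234·(-82) = 1)
The row with r = 1 (the gcd) gives the Bezout coefficients s = 31, t = -82.
Result: 619 · (31) + 234 · (-82) = 1.

gcd(619, 234) = 1; s = 31, t = -82 (check: 619·31 + 234·(-82) = 1).


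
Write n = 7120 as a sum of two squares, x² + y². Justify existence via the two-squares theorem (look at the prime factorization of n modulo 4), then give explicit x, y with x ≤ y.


Step 1: Factor n = 7120 = 2^4 · 5 · 89.
Step 2: Check the mod-4 condition on each prime factor: 2 = 2 (special); 5 ≡ 1 (mod 4), exponent 1; 89 ≡ 1 (mod 4), exponent 1.
All primes ≡ 3 (mod 4) appear to even exponent (or don't appear), so by the two-squares theorem n IS expressible as a sum of two squares.
Step 3: Build a representation. Group n = k² · m with k = 4 and m = 5 · 89 = 445 (a product of primes ≡ 1 (mod 4)); a representation of m scales to one of n via (k·x)² + (k·y)² = k²(x² + y²). Each prime p ≡ 1 (mod 4) is itself a sum of two squares; find a² by testing p − a² for a perfect square:
  5: 5 − 1² = 4 = 2² ⇒ 5 = 1² + 2².
  89: 89 − 1² = 88, 89 − 2² = 85, 89 − 3² = 80, 89 − 4² = 73, 89 − 5² = 64 = 8² ⇒ 89 = 5² + 8².
  Combine using the Brahmagupta–Fibonacci identity (a² + b²)(c² + d²) = (ac − bd)² + (ad + bc)² = (ac + bd)² + (ad − bc)²:
  5 · 89 = 445: from (1² + 2²)(5² + 8²), take (1·5 − 2·8, 1·8 + 2·5) = (5 − 16, 8 + 10) = (-11, 18); dropping signs (only squares matter) gives (11, 18); check 11² + 18² = 121 + 324 = 445 ✓.
  Scale by k = 4: (4·11, 4·18) = (44, 72).
Step 4: Order so x ≤ y and verify: 44² + 72² = 1936 + 5184 = 7120 = n. ✓

n = 7120 = 44² + 72² (one valid representation with x ≤ y).


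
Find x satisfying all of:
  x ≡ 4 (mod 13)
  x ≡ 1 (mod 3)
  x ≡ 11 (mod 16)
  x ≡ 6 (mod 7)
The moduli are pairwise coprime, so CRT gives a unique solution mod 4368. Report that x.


Product of moduli M = 13 · 3 · 16 · 7 = 4368.
Merge one congruence at a time:
  Start: x ≡ 4 (mod 13).
  Combine with x ≡ 1 (mod 3); new modulus lcm = 39.
    Write x = 4 + 13·t and substitute into x ≡ 1 (mod 3): 13·t ≡ 1 − 4 = -3 (mod 3).
    Reduce coefficients mod 3: 1·t ≡ 0 (mod 3).
    So t ≡ 0 (mod 3).
    Then x = 4 + 13·0 = 4, valid modulo lcm(13, 3) = 39: x ≡ 4 (mod 39).
  Combine with x ≡ 11 (mod 16); new modulus lcm = 624.
    Write x = 4 + 39·t and substitute into x ≡ 11 (mod 16): 39·t ≡ 11 − 4 = 7 (mod 16).
    Reduce coefficients mod 16: 7·t ≡ 7 (mod 16).
    The inverse of 7 mod 16 is 7 (since 7·7 = 49 = 3·16 + 1), so t ≡ 7·7 = 49 ≡ 1 (mod 16).
    Then x = 4 + 39·1 = 43, valid modulo lcm(39, 16) = 624: x ≡ 43 (mod 624).
  Combine with x ≡ 6 (mod 7); new modulus lcm = 4368.
    Write x = 43 + 624·t and substitute into x ≡ 6 (mod 7): 624·t ≡ 6 − 43 = -37 (mod 7).
    Reduce coefficients mod 7: 1·t ≡ 5 (mod 7).
    So t ≡ 5 (mod 7).
    Then x = 43 + 624·5 = 3163, valid modulo lcm(624, 7) = 4368: x ≡ 3163 (mod 4368).
Verify against each original: 3163 mod 13 = 4, 3163 mod 3 = 1, 3163 mod 16 = 11, 3163 mod 7 = 6.

x ≡ 3163 (mod 4368).


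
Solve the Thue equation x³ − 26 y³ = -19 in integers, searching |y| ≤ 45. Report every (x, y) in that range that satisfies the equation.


The equation is x³ - 26y³ = -19. For fixed y, x³ = 26·y³ − 19, so a solution requires the RHS to be a perfect cube.
Strategy: iterate y from -45 to 45, compute RHS = 26·y³ − 19, and check whether it is a (positive or negative) perfect cube.
Check small values of y:
  y = 0: RHS = -19 is not a perfect cube.
  y = 1: RHS = 7 is not a perfect cube.
  y = -1: RHS = -45 is not a perfect cube.
  y = 2: RHS = 189 is not a perfect cube.
  y = -2: RHS = -227 is not a perfect cube.
  y = 3: RHS = 683 is not a perfect cube.
  y = -3: RHS = -721 is not a perfect cube.
Continuing the search up to |y| = 45 finds no solutions either.
No (x, y) in the scanned range satisfies the equation.

No integer solutions with |y| ≤ 45.


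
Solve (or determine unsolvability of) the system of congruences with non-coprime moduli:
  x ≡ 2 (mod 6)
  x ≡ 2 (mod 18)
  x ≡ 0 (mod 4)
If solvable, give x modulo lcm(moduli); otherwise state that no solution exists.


Moduli 6, 18, 4 are not pairwise coprime, so CRT works modulo lcm(m_i) when all pairwise compatibility conditions hold.
Pairwise compatibility: gcd(m_i, m_j) must divide a_i - a_j for every pair.
Merge one congruence at a time:
  Start: x ≡ 2 (mod 6).
  Combine with x ≡ 2 (mod 18): gcd(6, 18) = 6; 2 - 2 = 0, which IS divisible by 6, so compatible.
    Write x = 2 + 6·t and substitute into x ≡ 2 (mod 18): 6·t ≡ 2 − 2 = 0 (mod 18).
    Divide the congruence (and modulus) by g = 6: 1·t ≡ 0 (mod 3).
    So t ≡ 0 (mod 3).
    Then x = 2 + 6·0 = 2, valid modulo lcm(6, 18) = 18: x ≡ 2 (mod 18).
  Combine with x ≡ 0 (mod 4): gcd(18, 4) = 2; 0 - 2 = -2, which IS divisible by 2, so compatible.
    Write x = 2 + 18·t and substitute into x ≡ 0 (mod 4): 18·t ≡ 0 − 2 = -2 (mod 4).
    Divide the congruence (and modulus) by g = 2: 9·t ≡ -1 (mod 2).
    Reduce coefficients mod 2: 1·t ≡ 1 (mod 2).
    So t ≡ 1 (mod 2).
    Then x = 2 + 18·1 = 20, valid modulo lcm(18, 4) = 36: x ≡ 20 (mod 36).
Verify: 20 mod 6 = 2, 20 mod 18 = 2, 20 mod 4 = 0.

x ≡ 20 (mod 36).


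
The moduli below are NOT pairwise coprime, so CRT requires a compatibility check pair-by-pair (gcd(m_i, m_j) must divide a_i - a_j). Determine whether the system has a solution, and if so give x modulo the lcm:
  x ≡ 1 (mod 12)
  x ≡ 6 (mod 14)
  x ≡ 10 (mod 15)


Moduli 12, 14, 15 are not pairwise coprime, so CRT works modulo lcm(m_i) when all pairwise compatibility conditions hold.
Pairwise compatibility: gcd(m_i, m_j) must divide a_i - a_j for every pair.
Merge one congruence at a time:
  Start: x ≡ 1 (mod 12).
  Combine with x ≡ 6 (mod 14): gcd(12, 14) = 2, and 6 - 1 = 5 is NOT divisible by 2.
    ⇒ system is inconsistent (no integer solution).

No solution (the system is inconsistent).


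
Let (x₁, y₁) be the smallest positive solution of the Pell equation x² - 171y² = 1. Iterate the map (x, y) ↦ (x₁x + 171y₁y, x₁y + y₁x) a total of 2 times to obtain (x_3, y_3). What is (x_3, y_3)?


Step 1: Find the fundamental solution (x₁, y₁) of x² - 171y² = 1.
  Expand √171 as a continued fraction. a₀ = ⌊√171⌋ = 13; iterate m_{k+1} = d_k·a_k − m_k, d_{k+1} = (171 − m_{k+1}²)/d_k, a_{k+1} = ⌊(a₀ + m_{k+1})/d_{k+1}⌋ (starting m₀ = 0, d₀ = 1), with convergents p_k = a_k·p_{k-1} + p_{k-2}, q_k = a_k·q_{k-1} + q_{k-2} (p₋₁ = 1, q₋₁ = 0):
  k = 0: a₀ = 13; p₀/q₀ = 13/1; p₀² − 171·q₀² = 169 − 171 = -2.
  k = 1: m = 13, d = 2, a = ⌊(13 + 13)/2⌋ = 13; p/q = (13·13 + 1)/(13·1 + 0) = 170/13; p² − 171·q² = 28900 − 28899 = 1.
  The first convergent with p² − 171·q² = 1 gives the fundamental solution (x₁, y₁) = (170, 13).
Step 2: Apply the recurrence (x_{n+1}, y_{n+1}) = (x₁x_n + 171y₁y_n, x₁y_n + y₁x_n) repeatedly.
  From (x_1, y_1) = (170, 13): x_2 = 170·170 + 171·13·13 = 57799; y_2 = 170·13 + 13·170 = 4420.
  From (x_2, y_2) = (57799, 4420): x_3 = 170·57799 + 171·13·4420 = 19651490; y_3 = 170·4420 + 13·57799 = 1502787.
Step 3: Verify x_3² - 171·y_3² = 386181059220100 - 386181059220099 = 1 (should be 1). ✓

(x_1, y_1) = (170, 13); (x_3, y_3) = (19651490, 1502787).


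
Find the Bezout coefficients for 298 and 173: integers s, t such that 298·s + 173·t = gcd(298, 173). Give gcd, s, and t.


Euclidean algorithm on (298, 173) — divide until remainder is 0:
  298 = 1 · 173 + 125
  173 = 1 · 125 + 48
  125 = 2 · 48 + 29
  48 = 1 · 29 + 19
  29 = 1 · 19 + 10
  19 = 1 · 10 + 9
  10 = 1 · 9 + 1
  9 = 9 · 1 + 0
gcd(298, 173) = 1.
Track Bezout coefficients alongside the remainders: start with r₀ = 298 = a·1 + b·0 (s = 1, t = 0) and r₁ = 173 = a·0 + b·1 (s = 0, t = 1); each new remainder r_{k+1} = r_{k-1} − q_k·r_k inherits s_{k+1} = s_{k-1} − q_k·s_k, t_{k+1} = t_{k-1} − q_k·t_k, so r_k = a·s_k + b·t_k at every step:
  q = 1: r = 125, s = 1 − 1·0 = 1, t = 0 − 1·1 = -1  (check: 298·1 + 173·(-1) = 125)
  q = 1: r = 48, s = 0 − 1·1 = -1, t = 1 − 1·(-1) = 2  (check: 298·(-1) + 173·2 = 48)
  q = 2: r = 29, s = 1 − 2·(-1) = 3, t = -1 − 2·2 = -5  (check: 298·3 + 173·(-5) = 29)
  q = 1: r = 19, s = -1 − 1·3 = -4, t = 2 − 1·(-5) = 7  (check: 298·(-4) + 173·7 = 19)
  q = 1: r = 10, s = 3 − 1·(-4) = 7, t = -5 − 1·7 = -12  (check: 298·7 + 173·(-12) = 10)
  q = 1: r = 9, s = -4 − 1·7 = -11, t = 7 − 1·(-12) = 19  (check: 298·(-11) + 173·19 = 9)
  q = 1: r = 1, s = 7 − 1·(-11) = 18, t = -12 − 1·19 = -31  (check: 298·18 + 173·(-31) = 1)
The row with r = 1 (the gcd) gives the Bezout coefficients s = 18, t = -31.
Result: 298 · (18) + 173 · (-31) = 1.

gcd(298, 173) = 1; s = 18, t = -31 (check: 298·18 + 173·(-31) = 1).


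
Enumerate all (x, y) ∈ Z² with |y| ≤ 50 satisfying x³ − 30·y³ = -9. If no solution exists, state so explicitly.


The equation is x³ - 30y³ = -9. For fixed y, x³ = 30·y³ − 9, so a solution requires the RHS to be a perfect cube.
Strategy: iterate y from -50 to 50, compute RHS = 30·y³ − 9, and check whether it is a (positive or negative) perfect cube.
Check small values of y:
  y = 0: RHS = -9 is not a perfect cube.
  y = 1: RHS = 21 is not a perfect cube.
  y = -1: RHS = -39 is not a perfect cube.
  y = 2: RHS = 231 is not a perfect cube.
  y = -2: RHS = -249 is not a perfect cube.
  y = 3: RHS = 801 is not a perfect cube.
  y = -3: RHS = -819 is not a perfect cube.
Continuing the search up to |y| = 50 finds no solutions either.
No (x, y) in the scanned range satisfies the equation.

No integer solutions with |y| ≤ 50.


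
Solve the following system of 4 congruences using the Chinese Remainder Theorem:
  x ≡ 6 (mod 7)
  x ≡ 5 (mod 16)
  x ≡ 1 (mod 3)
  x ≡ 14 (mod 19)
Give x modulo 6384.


Product of moduli M = 7 · 16 · 3 · 19 = 6384.
Merge one congruence at a time:
  Start: x ≡ 6 (mod 7).
  Combine with x ≡ 5 (mod 16); new modulus lcm = 112.
    Write x = 6 + 7·t and substitute into x ≡ 5 (mod 16): 7·t ≡ 5 − 6 = -1 (mod 16).
    Reduce coefficients mod 16: 7·t ≡ 15 (mod 16).
    The inverse of 7 mod 16 is 7 (since 7·7 = 49 = 3·16 + 1), so t ≡ 7·15 = 105 ≡ 9 (mod 16).
    Then x = 6 + 7·9 = 69, valid modulo lcm(7, 16) = 112: x ≡ 69 (mod 112).
  Combine with x ≡ 1 (mod 3); new modulus lcm = 336.
    Write x = 69 + 112·t and substitute into x ≡ 1 (mod 3): 112·t ≡ 1 − 69 = -68 (mod 3).
    Reduce coefficients mod 3: 1·t ≡ 1 (mod 3).
    So t ≡ 1 (mod 3).
    Then x = 69 + 112·1 = 181, valid modulo lcm(112, 3) = 336: x ≡ 181 (mod 336).
  Combine with x ≡ 14 (mod 19); new modulus lcm = 6384.
    Write x = 181 + 336·t and substitute into x ≡ 14 (mod 19): 336·t ≡ 14 − 181 = -167 (mod 19).
    Reduce coefficients mod 19: 13·t ≡ 4 (mod 19).
    The inverse of 13 mod 19 is 3 (since 13·3 = 39 = 2·19 + 1), so t ≡ 3·4 = 12 ≡ 12 (mod 19).
    Then x = 181 + 336·12 = 4213, valid modulo lcm(336, 19) = 6384: x ≡ 4213 (mod 6384).
Verify against each original: 4213 mod 7 = 6, 4213 mod 16 = 5, 4213 mod 3 = 1, 4213 mod 19 = 14.

x ≡ 4213 (mod 6384).


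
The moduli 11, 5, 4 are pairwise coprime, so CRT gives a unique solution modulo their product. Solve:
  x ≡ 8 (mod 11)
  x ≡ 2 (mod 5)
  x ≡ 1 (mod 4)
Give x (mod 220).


Moduli 11, 5, 4 are pairwise coprime; by CRT there is a unique solution modulo M = 11 · 5 · 4 = 220.
Solve pairwise, accumulating the modulus:
  Start with x ≡ 8 (mod 11).
  Combine with x ≡ 2 (mod 5): since gcd(11, 5) = 1, we get a unique residue mod 55.
    Write x = 8 + 11·t and substitute into x ≡ 2 (mod 5): 11·t ≡ 2 − 8 = -6 (mod 5).
    Reduce coefficients mod 5: 1·t ≡ 4 (mod 5).
    So t ≡ 4 (mod 5).
    Then x = 8 + 11·4 = 52, valid modulo lcm(11, 5) = 55: x ≡ 52 (mod 55).
  Combine with x ≡ 1 (mod 4): since gcd(55, 4) = 1, we get a unique residue mod 220.
    Write x = 52 + 55·t and substitute into x ≡ 1 (mod 4): 55·t ≡ 1 − 52 = -51 (mod 4).
    Reduce coefficients mod 4: 3·t ≡ 1 (mod 4).
    The inverse of 3 mod 4 is 3 (since 3·3 = 9 = 2·4 + 1), so t ≡ 3·1 = 3 ≡ 3 (mod 4).
    Then x = 52 + 55·3 = 217, valid modulo lcm(55, 4) = 220: x ≡ 217 (mod 220).
Verify: 217 mod 11 = 8 ✓, 217 mod 5 = 2 ✓, 217 mod 4 = 1 ✓.

x ≡ 217 (mod 220).


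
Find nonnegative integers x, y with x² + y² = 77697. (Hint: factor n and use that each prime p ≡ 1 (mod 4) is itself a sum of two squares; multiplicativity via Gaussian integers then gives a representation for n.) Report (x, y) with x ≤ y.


Step 1: Factor n = 77697 = 3^2 · 89 · 97.
Step 2: Check the mod-4 condition on each prime factor: 3 ≡ 3 (mod 4), exponent 2 (must be even); 89 ≡ 1 (mod 4), exponent 1; 97 ≡ 1 (mod 4), exponent 1.
All primes ≡ 3 (mod 4) appear to even exponent (or don't appear), so by the two-squares theorem n IS expressible as a sum of two squares.
Step 3: Build a representation. Group n = k² · m with k = 3 and m = 89 · 97 = 8633 (a product of primes ≡ 1 (mod 4)); a representation of m scales to one of n via (k·x)² + (k·y)² = k²(x² + y²). Each prime p ≡ 1 (mod 4) is itself a sum of two squares; find a² by testing p − a² for a perfect square:
  89: 89 − 1² = 88, 89 − 2² = 85, 89 − 3² = 80, 89 − 4² = 73, 89 − 5² = 64 = 8² ⇒ 89 = 5² + 8².
  97: 97 − 1² = 96, 97 − 2² = 93, 97 − 3² = 88, 97 − 4² = 81 = 9² ⇒ 97 = 4² + 9².
  Combine using the Brahmagupta–Fibonacci identity (a² + b²)(c² + d²) = (ac − bd)² + (ad + bc)² = (ac + bd)² + (ad − bc)²:
  89 · 97 = 8633: from (5² + 8²)(4² + 9²), take (5·4 − 8·9, 5·9 + 8·4) = (20 − 72, 45 + 32) = (-52, 77); dropping signs (only squares matter) gives (52, 77); check 52² + 77² = 2704 + 5929 = 8633 ✓.
  Scale by k = 3: (3·52, 3·77) = (156, 231).
Step 4: Order so x ≤ y and verify: 156² + 231² = 24336 + 53361 = 77697 = n. ✓

n = 77697 = 156² + 231² (one valid representation with x ≤ y).


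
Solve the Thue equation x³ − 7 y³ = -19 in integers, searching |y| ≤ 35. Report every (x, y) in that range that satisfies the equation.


The equation is x³ - 7y³ = -19. For fixed y, x³ = 7·y³ − 19, so a solution requires the RHS to be a perfect cube.
Strategy: iterate y from -35 to 35, compute RHS = 7·y³ − 19, and check whether it is a (positive or negative) perfect cube.
Check small values of y:
  y = 0: RHS = -19 is not a perfect cube.
  y = 1: RHS = -12 is not a perfect cube.
  y = -1: RHS = -26 is not a perfect cube.
  y = 2: RHS = 37 is not a perfect cube.
  y = -2: RHS = -75 is not a perfect cube.
  y = 3: RHS = 170 is not a perfect cube.
  y = -3: RHS = -208 is not a perfect cube.
Continuing the search up to |y| = 35 finds no solutions either.
No (x, y) in the scanned range satisfies the equation.

No integer solutions with |y| ≤ 35.


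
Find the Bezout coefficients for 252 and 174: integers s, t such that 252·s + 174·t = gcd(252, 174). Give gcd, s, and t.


Euclidean algorithm on (252, 174) — divide until remainder is 0:
  252 = 1 · 174 + 78
  174 = 2 · 78 + 18
  78 = 4 · 18 + 6
  18 = 3 · 6 + 0
gcd(252, 174) = 6.
Track Bezout coefficients alongside the remainders: start with r₀ = 252 = a·1 + b·0 (s = 1, t = 0) and r₁ = 174 = a·0 + b·1 (s = 0, t = 1); each new remainder r_{k+1} = r_{k-1} − q_k·r_k inherits s_{k+1} = s_{k-1} − q_k·s_k, t_{k+1} = t_{k-1} − q_k·t_k, so r_k = a·s_k + b·t_k at every step:
  q = 1: r = 78, s = 1 − 1·0 = 1, t = 0 − 1·1 = -1  (check: 252·1 + 174·(-1) = 78)
  q = 2: r = 18, s = 0 − 2·1 = -2, t = 1 − 2·(-1) = 3  (check: 252·(-2) + 174·3 = 18)
  q = 4: r = 6, s = 1 − 4·(-2) = 9, t = -1 − 4·3 = -13  (check: 252·9 + 174·(-13) = 6)
The row with r = 6 (the gcd) gives the Bezout coefficients s = 9, t = -13.
Result: 252 · (9) + 174 · (-13) = 6.

gcd(252, 174) = 6; s = 9, t = -13 (check: 252·9 + 174·(-13) = 6).


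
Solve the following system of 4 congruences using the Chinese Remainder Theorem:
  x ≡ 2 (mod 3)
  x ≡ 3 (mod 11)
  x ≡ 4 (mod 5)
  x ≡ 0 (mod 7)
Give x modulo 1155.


Product of moduli M = 3 · 11 · 5 · 7 = 1155.
Merge one congruence at a time:
  Start: x ≡ 2 (mod 3).
  Combine with x ≡ 3 (mod 11); new modulus lcm = 33.
    Write x = 2 + 3·t and substitute into x ≡ 3 (mod 11): 3·t ≡ 3 − 2 = 1 (mod 11).
    The inverse of 3 mod 11 is 4 (since 3·4 = 12 = 1·11 + 1), so t ≡ 4·1 = 4 ≡ 4 (mod 11).
    Then x = 2 + 3·4 = 14, valid modulo lcm(3, 11) = 33: x ≡ 14 (mod 33).
  Combine with x ≡ 4 (mod 5); new modulus lcm = 165.
    Write x = 14 + 33·t and substitute into x ≡ 4 (mod 5): 33·t ≡ 4 − 14 = -10 (mod 5).
    Reduce coefficients mod 5: 3·t ≡ 0 (mod 5).
    The inverse of 3 mod 5 is 2 (since 3·2 = 6 = 1·5 + 1), so t ≡ 2·0 = 0 ≡ 0 (mod 5).
    Then x = 14 + 33·0 = 14, valid modulo lcm(33, 5) = 165: x ≡ 14 (mod 165).
  Combine with x ≡ 0 (mod 7); new modulus lcm = 1155.
    Write x = 14 + 165·t and substitute into x ≡ 0 (mod 7): 165·t ≡ 0 − 14 = -14 (mod 7).
    Reduce coefficients mod 7: 4·t ≡ 0 (mod 7).
    The inverse of 4 mod 7 is 2 (since 4·2 = 8 = 1·7 + 1), so t ≡ 2·0 = 0 ≡ 0 (mod 7).
    Then x = 14 + 165·0 = 14, valid modulo lcm(165, 7) = 1155: x ≡ 14 (mod 1155).
Verify against each original: 14 mod 3 = 2, 14 mod 11 = 3, 14 mod 5 = 4, 14 mod 7 = 0.

x ≡ 14 (mod 1155).


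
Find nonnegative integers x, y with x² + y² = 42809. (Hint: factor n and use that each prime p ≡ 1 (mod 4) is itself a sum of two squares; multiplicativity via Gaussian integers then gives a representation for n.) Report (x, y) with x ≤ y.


Step 1: Factor n = 42809 = 13 · 37 · 89.
Step 2: Check the mod-4 condition on each prime factor: 13 ≡ 1 (mod 4), exponent 1; 37 ≡ 1 (mod 4), exponent 1; 89 ≡ 1 (mod 4), exponent 1.
All primes ≡ 3 (mod 4) appear to even exponent (or don't appear), so by the two-squares theorem n IS expressible as a sum of two squares.
Step 3: Build a representation. Here n = 13 · 37 · 89 is a product of primes ≡ 1 (mod 4). Each prime p ≡ 1 (mod 4) is itself a sum of two squares; find a² by testing p − a² for a perfect square:
  13: 13 − 1² = 12, 13 − 2² = 9 = 3² ⇒ 13 = 2² + 3².
  37: 37 − 1² = 36 = 6² ⇒ 37 = 1² + 6².
  89: 89 − 1² = 88, 89 − 2² = 85, 89 − 3² = 80, 89 − 4² = 73, 89 − 5² = 64 = 8² ⇒ 89 = 5² + 8².
  Combine using the Brahmagupta–Fibonacci identity (a² + b²)(c² + d²) = (ac − bd)² + (ad + bc)² = (ac + bd)² + (ad − bc)²:
  13 · 37 = 481: from (2² + 3²)(1² + 6²), take (2·1 − 3·6, 2·6 + 3·1) = (2 − 18, 12 + 3) = (-16, 15); dropping signs (only squares matter) gives (16, 15); check 16² + 15² = 256 + 225 = 481 ✓.
  481 · 89 = 42809: from (16² + 15²)(5² + 8²), take (16·5 − 15·8, 16·8 + 15·5) = (80 − 120, 128 + 75) = (-40, 203); dropping signs (only squares matter) gives (40, 203); check 40² + 203² = 1600 + 41209 = 42809 ✓.
Step 4: Order so x ≤ y and verify: 40² + 203² = 1600 + 41209 = 42809 = n. ✓

n = 42809 = 40² + 203² (one valid representation with x ≤ y).


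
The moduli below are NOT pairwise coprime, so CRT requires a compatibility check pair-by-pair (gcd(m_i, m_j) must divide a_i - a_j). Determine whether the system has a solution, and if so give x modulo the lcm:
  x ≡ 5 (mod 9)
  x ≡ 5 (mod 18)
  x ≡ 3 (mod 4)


Moduli 9, 18, 4 are not pairwise coprime, so CRT works modulo lcm(m_i) when all pairwise compatibility conditions hold.
Pairwise compatibility: gcd(m_i, m_j) must divide a_i - a_j for every pair.
Merge one congruence at a time:
  Start: x ≡ 5 (mod 9).
  Combine with x ≡ 5 (mod 18): gcd(9, 18) = 9; 5 - 5 = 0, which IS divisible by 9, so compatible.
    Write x = 5 + 9·t and substitute into x ≡ 5 (mod 18): 9·t ≡ 5 − 5 = 0 (mod 18).
    Divide the congruence (and modulus) by g = 9: 1·t ≡ 0 (mod 2).
    So t ≡ 0 (mod 2).
    Then x = 5 + 9·0 = 5, valid modulo lcm(9, 18) = 18: x ≡ 5 (mod 18).
  Combine with x ≡ 3 (mod 4): gcd(18, 4) = 2; 3 - 5 = -2, which IS divisible by 2, so compatible.
    Write x = 5 + 18·t and substitute into x ≡ 3 (mod 4): 18·t ≡ 3 − 5 = -2 (mod 4).
    Divide the congruence (and modulus) by g = 2: 9·t ≡ -1 (mod 2).
    Reduce coefficients mod 2: 1·t ≡ 1 (mod 2).
    So t ≡ 1 (mod 2).
    Then x = 5 + 18·1 = 23, valid modulo lcm(18, 4) = 36: x ≡ 23 (mod 36).
Verify: 23 mod 9 = 5, 23 mod 18 = 5, 23 mod 4 = 3.

x ≡ 23 (mod 36).
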